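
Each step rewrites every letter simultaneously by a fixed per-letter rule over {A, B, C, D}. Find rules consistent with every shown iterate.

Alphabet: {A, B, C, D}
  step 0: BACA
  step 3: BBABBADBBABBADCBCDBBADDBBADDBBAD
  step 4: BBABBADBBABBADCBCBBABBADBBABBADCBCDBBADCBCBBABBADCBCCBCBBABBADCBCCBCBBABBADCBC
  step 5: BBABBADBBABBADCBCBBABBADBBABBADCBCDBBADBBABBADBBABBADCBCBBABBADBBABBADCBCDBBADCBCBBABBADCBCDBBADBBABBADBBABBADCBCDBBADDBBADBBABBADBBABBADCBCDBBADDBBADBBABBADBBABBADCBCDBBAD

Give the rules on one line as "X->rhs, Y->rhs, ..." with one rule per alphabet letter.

  step 4 ⇒ step 5: BBABBADBBABBADCBCBBABBADBBABBADCBCDBBADCBCBBABBADCBCCBCBBABBADCBCCBCBBABBADCBC ⇒ BBA·BBA·D·BBA·BBA·D·CBC·BBA·BBA·D·BBA·BBA·D·CBC·D·BBA·D·BBA·BBA·D·BBA·BBA·D·CBC·BBA·BBA·D·BBA·BBA·D·CBC·D·BBA·D·CBC·BBA·BBA·D·CBC·D·BBA·D·BBA·BBA·D·BBA·BBA·D·CBC·D·BBA·D·D·BBA·D·BBA·BBA·D·BBA·BBA·D·CBC·D·BBA·D·D·BBA·D·BBA·BBA·D·BBA·BBA·D·CBC·D·BBA·D
    A ↦ D
    B ↦ BBA
    C ↦ D
    D ↦ CBC

A->D, B->BBA, C->D, D->CBC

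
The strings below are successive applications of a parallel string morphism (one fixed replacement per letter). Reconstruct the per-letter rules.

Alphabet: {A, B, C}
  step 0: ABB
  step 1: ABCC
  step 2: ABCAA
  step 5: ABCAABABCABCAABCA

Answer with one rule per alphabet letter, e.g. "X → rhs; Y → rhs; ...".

A->AB, B->C, C->A

  step 1 ⇒ step 2: ABCC ⇒ AB·C·A·A
    A ↦ AB
    B ↦ C
    C ↦ A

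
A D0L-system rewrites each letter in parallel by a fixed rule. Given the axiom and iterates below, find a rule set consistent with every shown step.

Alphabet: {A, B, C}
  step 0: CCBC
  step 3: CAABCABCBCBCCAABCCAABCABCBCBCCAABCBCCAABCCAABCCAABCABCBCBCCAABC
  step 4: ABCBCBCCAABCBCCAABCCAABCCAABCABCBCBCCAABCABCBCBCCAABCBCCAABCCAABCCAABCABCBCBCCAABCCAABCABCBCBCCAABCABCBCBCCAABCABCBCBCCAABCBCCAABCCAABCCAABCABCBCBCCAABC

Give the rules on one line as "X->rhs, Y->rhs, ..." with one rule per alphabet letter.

A->BC, B->CA, C->ABC

  step 3 ⇒ step 4: CAABCABCBCBCCAABCCAABCABCBCBCCAABCBCCAABCCAABCCAABCABCBCBCCAABC ⇒ ABC·BC·BC·CA·ABC·BC·CA·ABC·CA·ABC·CA·ABC·ABC·BC·BC·CA·ABC·ABC·BC·BC·CA·ABC·BC·CA·ABC·CA·ABC·CA·ABC·ABC·BC·BC·CA·ABC·CA·ABC·ABC·BC·BC·CA·ABC·ABC·BC·BC·CA·ABC·ABC·BC·BC·CA·ABC·BC·CA·ABC·CA·ABC·CA·ABC·ABC·BC·BC·CA·ABC
    A ↦ BC
    B ↦ CA
    C ↦ ABC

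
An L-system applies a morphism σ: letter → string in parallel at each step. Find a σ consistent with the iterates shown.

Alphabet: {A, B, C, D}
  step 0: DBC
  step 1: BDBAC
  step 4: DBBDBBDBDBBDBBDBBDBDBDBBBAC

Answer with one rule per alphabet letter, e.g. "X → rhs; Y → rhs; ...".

  step 0 ⇒ step 1: DBC ⇒ B·DB·AC
    B ↦ DB
    C ↦ AC
    D ↦ B
    A ↦ BB  (constrained at step 1)

A->BB, B->DB, C->AC, D->B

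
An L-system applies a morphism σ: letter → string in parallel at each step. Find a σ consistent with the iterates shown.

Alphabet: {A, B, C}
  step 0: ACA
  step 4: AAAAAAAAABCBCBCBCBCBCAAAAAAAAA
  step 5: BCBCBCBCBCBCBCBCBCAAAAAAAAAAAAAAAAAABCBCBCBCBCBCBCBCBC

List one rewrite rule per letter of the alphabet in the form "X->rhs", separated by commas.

  step 4 ⇒ step 5: AAAAAAAAABCBCBCBCBCBCAAAAAAAAA ⇒ BC·BC·BC·BC·BC·BC·BC·BC·BC·A·AA·A·AA·A·AA·A·AA·A·AA·A·AA·BC·BC·BC·BC·BC·BC·BC·BC·BC
    A ↦ BC
    B ↦ A
    C ↦ AA

A->BC, B->A, C->AA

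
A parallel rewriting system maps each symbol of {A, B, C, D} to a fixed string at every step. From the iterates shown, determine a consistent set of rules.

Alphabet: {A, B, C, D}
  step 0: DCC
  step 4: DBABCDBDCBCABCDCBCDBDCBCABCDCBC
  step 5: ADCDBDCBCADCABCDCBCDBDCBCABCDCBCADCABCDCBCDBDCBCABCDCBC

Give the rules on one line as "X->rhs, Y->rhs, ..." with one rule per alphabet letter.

A->DB, B->DC, C->BC, D->A

  step 4 ⇒ step 5: DBABCDBDCBCABCDCBCDBDCBCABCDCBC ⇒ A·DC·DB·DC·BC·A·DC·A·BC·DC·BC·DB·DC·BC·A·BC·DC·BC·A·DC·A·BC·DC·BC·DB·DC·BC·A·BC·DC·BC
    A ↦ DB
    B ↦ DC
    C ↦ BC
    D ↦ A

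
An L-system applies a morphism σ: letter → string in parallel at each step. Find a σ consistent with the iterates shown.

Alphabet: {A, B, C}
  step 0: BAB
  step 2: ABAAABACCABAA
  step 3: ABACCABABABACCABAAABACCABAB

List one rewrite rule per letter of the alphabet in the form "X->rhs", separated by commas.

A->AB, B->ACC, C->A

  step 2 ⇒ step 3: ABAAABACCABAA ⇒ AB·ACC·AB·AB·AB·ACC·AB·A·A·AB·ACC·AB·AB
    A ↦ AB
    B ↦ ACC
    C ↦ A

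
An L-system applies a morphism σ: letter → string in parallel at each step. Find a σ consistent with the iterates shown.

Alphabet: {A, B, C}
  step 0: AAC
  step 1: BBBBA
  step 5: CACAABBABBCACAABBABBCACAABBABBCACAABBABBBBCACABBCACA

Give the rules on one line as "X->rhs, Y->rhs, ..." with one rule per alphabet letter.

A->BB, B->CA, C->A

  step 0 ⇒ step 1: AAC ⇒ BB·BB·A
    A ↦ BB
    C ↦ A
    B ↦ CA  (constrained at step 1)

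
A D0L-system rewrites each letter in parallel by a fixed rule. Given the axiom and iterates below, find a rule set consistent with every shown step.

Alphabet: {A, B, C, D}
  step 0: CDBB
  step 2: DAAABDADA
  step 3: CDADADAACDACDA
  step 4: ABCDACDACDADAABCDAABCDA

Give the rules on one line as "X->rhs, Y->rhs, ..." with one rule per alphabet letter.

  step 3 ⇒ step 4: CDADADAACDACDA ⇒ AB·C·DA·C·DA·C·DA·DA·AB·C·DA·AB·C·DA
    A ↦ DA
    C ↦ AB
    D ↦ C
  step 2 ⇒ step 3: DAAABDADA ⇒ C·DA·DA·DA·A·C·DA·C·DA
    B ↦ A

A->DA, B->A, C->AB, D->C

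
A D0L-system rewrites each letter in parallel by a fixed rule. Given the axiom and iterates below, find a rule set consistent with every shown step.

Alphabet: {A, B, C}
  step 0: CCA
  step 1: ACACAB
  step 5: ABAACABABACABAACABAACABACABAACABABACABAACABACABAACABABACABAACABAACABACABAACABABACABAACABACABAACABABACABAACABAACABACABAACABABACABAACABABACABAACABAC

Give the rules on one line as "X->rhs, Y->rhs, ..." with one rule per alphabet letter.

A->AB, B->AAC, C->AC

  step 0 ⇒ step 1: CCA ⇒ AC·AC·AB
    A ↦ AB
    C ↦ AC
    B ↦ AAC  (constrained at step 1)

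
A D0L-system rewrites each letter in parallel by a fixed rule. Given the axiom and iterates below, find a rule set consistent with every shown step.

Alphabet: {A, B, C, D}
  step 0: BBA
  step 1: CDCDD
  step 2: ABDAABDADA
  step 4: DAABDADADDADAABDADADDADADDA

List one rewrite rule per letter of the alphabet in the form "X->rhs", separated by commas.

A->D, B->CD, C->AB, D->DA

  step 1 ⇒ step 2: CDCDD ⇒ AB·DA·AB·DA·DA
    C ↦ AB
    D ↦ DA
  step 0 ⇒ step 1: BBA ⇒ CD·CD·D
    A ↦ D
  step 0 ⇒ step 1: BBA ⇒ CD·CD·D
    B ↦ CD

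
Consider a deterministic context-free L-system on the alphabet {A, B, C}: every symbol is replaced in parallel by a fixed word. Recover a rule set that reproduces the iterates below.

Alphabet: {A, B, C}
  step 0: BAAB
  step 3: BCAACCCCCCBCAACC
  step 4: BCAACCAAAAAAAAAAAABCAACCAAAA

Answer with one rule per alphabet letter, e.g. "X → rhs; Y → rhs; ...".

  step 3 ⇒ step 4: BCAACCCCCCBCAACC ⇒ BC·AA·C·C·AA·AA·AA·AA·AA·AA·BC·AA·C·C·AA·AA
    A ↦ C
    B ↦ BC
    C ↦ AA

A->C, B->BC, C->AA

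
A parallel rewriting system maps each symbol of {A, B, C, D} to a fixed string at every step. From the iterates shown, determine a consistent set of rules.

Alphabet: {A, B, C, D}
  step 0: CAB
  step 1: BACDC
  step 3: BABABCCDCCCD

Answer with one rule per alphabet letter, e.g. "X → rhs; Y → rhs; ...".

  step 0 ⇒ step 1: CAB ⇒ BA·CD·C
    A ↦ CD
    B ↦ C
    C ↦ BA
    D ↦ B  (constrained at step 1)

A->CD, B->C, C->BA, D->B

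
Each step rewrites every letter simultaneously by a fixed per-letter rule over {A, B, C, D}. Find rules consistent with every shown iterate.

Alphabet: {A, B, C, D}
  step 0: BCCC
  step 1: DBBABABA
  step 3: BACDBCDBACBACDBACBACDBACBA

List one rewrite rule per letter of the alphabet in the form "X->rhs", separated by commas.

A->AC, B->DB, C->BA, D->C

  step 0 ⇒ step 1: BCCC ⇒ DB·BA·BA·BA
    B ↦ DB
    C ↦ BA
    A ↦ AC  (constrained at step 1)
    D ↦ C  (constrained at step 1)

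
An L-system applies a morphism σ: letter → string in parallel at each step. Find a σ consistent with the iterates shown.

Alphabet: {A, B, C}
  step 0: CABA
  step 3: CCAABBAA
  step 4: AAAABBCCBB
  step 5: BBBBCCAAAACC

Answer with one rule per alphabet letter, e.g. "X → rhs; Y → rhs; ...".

A->B, B->C, C->AA

  step 4 ⇒ step 5: AAAABBCCBB ⇒ B·B·B·B·C·C·AA·AA·C·C
    A ↦ B
    B ↦ C
    C ↦ AA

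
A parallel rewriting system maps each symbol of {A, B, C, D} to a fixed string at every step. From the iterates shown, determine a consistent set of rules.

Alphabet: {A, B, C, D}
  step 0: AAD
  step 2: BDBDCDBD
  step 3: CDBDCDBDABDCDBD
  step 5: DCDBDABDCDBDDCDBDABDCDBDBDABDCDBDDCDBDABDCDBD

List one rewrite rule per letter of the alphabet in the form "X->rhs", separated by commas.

A->D, B->CD, C->A, D->BD

  step 2 ⇒ step 3: BDBDCDBD ⇒ CD·BD·CD·BD·A·BD·CD·BD
    B ↦ CD
    C ↦ A
    D ↦ BD
    A ↦ D  (constrained at step 0)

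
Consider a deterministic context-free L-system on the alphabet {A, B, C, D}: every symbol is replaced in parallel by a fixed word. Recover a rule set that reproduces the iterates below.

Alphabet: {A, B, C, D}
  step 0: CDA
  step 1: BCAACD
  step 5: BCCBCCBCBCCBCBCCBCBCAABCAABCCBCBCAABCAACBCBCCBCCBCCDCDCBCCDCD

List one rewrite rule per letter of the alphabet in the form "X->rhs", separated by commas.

A->CD, B->C, C->BC, D->AA

  step 0 ⇒ step 1: CDA ⇒ BC·AA·CD
    A ↦ CD
    C ↦ BC
    D ↦ AA
    B ↦ C  (constrained at step 1)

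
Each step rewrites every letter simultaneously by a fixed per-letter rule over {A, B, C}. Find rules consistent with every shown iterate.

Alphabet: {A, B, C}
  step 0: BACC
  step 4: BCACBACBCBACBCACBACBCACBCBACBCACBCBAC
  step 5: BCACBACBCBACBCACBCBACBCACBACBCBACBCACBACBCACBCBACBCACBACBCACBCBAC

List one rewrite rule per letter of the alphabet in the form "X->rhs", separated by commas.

A->B, B->BC, C->AC

  step 4 ⇒ step 5: BCACBACBCBACBCACBACBCACBCBACBCACBCBAC ⇒ BC·AC·B·AC·BC·B·AC·BC·AC·BC·B·AC·BC·AC·B·AC·BC·B·AC·BC·AC·B·AC·BC·AC·BC·B·AC·BC·AC·B·AC·BC·AC·BC·B·AC
    A ↦ B
    B ↦ BC
    C ↦ AC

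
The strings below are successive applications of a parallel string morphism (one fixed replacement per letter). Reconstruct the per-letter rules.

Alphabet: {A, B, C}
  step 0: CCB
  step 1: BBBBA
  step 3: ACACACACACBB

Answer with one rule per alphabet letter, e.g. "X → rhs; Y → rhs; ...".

  step 0 ⇒ step 1: CCB ⇒ BB·BB·A
    B ↦ A
    C ↦ BB
    A ↦ AC  (constrained at step 1)

A->AC, B->A, C->BB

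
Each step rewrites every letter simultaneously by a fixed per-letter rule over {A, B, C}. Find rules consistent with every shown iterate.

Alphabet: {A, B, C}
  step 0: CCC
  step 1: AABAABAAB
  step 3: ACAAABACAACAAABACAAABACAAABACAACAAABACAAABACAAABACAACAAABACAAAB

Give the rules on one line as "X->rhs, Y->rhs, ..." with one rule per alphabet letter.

  step 0 ⇒ step 1: CCC ⇒ AAB·AAB·AAB
    C ↦ AAB
    A ↦ ACA  (constrained at step 1)
    B ↦ C  (constrained at step 1)

A->ACA, B->C, C->AAB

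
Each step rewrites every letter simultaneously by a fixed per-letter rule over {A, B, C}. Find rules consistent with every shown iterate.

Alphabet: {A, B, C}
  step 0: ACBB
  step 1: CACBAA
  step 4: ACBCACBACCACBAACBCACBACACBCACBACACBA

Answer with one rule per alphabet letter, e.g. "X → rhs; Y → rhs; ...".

A->C, B->A, C->ACB

  step 0 ⇒ step 1: ACBB ⇒ C·ACB·A·A
    A ↦ C
    B ↦ A
    C ↦ ACB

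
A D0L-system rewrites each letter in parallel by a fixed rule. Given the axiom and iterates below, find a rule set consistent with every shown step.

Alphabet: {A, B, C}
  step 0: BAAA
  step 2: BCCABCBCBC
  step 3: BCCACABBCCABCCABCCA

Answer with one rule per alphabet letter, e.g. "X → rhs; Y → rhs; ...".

A->B, B->BC, C->CA

  step 2 ⇒ step 3: BCCABCBCBC ⇒ BC·CA·CA·B·BC·CA·BC·CA·BC·CA
    A ↦ B
    B ↦ BC
    C ↦ CA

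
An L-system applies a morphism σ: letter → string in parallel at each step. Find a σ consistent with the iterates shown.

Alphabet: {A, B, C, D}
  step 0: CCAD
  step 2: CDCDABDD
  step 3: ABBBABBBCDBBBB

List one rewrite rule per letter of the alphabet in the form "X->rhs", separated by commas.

A->C, B->D, C->AB, D->BB

  step 2 ⇒ step 3: CDCDABDD ⇒ AB·BB·AB·BB·C·D·BB·BB
    A ↦ C
    B ↦ D
    C ↦ AB
    D ↦ BB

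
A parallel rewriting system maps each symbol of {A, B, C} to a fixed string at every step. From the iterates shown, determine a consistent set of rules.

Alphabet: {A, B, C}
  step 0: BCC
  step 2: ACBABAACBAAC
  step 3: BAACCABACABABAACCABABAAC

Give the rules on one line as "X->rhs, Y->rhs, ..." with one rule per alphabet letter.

A->BA, B->CA, C->AC

  step 2 ⇒ step 3: ACBABAACBAAC ⇒ BA·AC·CA·BA·CA·BA·BA·AC·CA·BA·BA·AC
    A ↦ BA
    B ↦ CA
    C ↦ AC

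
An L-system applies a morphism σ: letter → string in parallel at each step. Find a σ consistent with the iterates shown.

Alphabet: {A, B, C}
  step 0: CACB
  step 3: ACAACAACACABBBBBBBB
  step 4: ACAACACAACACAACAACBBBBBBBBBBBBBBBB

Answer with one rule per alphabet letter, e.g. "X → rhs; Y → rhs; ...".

A->AC, B->BB, C->A

  step 3 ⇒ step 4: ACAACAACACABBBBBBBB ⇒ AC·A·AC·AC·A·AC·AC·A·AC·A·AC·BB·BB·BB·BB·BB·BB·BB·BB
    A ↦ AC
    B ↦ BB
    C ↦ A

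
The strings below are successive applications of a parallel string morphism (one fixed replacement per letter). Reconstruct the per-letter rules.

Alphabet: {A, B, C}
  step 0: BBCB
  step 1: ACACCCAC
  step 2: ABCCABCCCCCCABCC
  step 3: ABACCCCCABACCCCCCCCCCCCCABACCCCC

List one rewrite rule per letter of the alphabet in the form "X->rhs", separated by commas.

  step 2 ⇒ step 3: ABCCABCCCCCCABCC ⇒ AB·AC·CC·CC·AB·AC·CC·CC·CC·CC·CC·CC·AB·AC·CC·CC
    A ↦ AB
    B ↦ AC
    C ↦ CC

A->AB, B->AC, C->CC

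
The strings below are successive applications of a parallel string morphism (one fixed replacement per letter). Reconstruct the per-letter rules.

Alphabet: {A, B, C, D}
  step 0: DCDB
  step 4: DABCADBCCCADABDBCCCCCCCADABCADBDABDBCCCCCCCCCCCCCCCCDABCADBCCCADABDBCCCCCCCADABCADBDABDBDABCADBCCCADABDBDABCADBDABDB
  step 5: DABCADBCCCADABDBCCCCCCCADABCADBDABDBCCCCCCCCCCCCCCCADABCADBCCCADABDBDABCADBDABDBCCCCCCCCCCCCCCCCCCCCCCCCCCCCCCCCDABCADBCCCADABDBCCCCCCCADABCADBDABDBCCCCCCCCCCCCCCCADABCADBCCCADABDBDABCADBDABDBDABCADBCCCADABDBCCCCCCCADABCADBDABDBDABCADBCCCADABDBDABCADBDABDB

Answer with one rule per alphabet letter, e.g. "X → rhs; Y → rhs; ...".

  step 4 ⇒ step 5: DABCADBCCCADABDBCCCCCCCADABCADBDABDBCCCCCCCCCCCCCCCCDABCADBCCCADABDBCCCCCCCADABCADBDABDBDABCADBCCCADABDBDABCADBDABDB ⇒ DAB·CA·DB·CC·CA·DAB·DB·CC·CC·CC·CA·DAB·CA·DB·DAB·DB·CC·CC·CC·CC·CC·CC·CC·CA·DAB·CA·DB·CC·CA·DAB·DB·DAB·CA·DB·DAB·DB·CC·CC·CC·CC·CC·CC·CC·CC·CC·CC·CC·CC·CC·CC·CC·CC·DAB·CA·DB·CC·CA·DAB·DB·CC·CC·CC·CA·DAB·CA·DB·DAB·DB·CC·CC·CC·CC·CC·CC·CC·CA·DAB·CA·DB·CC·CA·DAB·DB·DAB·CA·DB·DAB·DB·DAB·CA·DB·CC·CA·DAB·DB·CC·CC·CC·CA·DAB·CA·DB·DAB·DB·DAB·CA·DB·CC·CA·DAB·DB·DAB·CA·DB·DAB·DB
    A ↦ CA
    B ↦ DB
    C ↦ CC
    D ↦ DAB

A->CA, B->DB, C->CC, D->DAB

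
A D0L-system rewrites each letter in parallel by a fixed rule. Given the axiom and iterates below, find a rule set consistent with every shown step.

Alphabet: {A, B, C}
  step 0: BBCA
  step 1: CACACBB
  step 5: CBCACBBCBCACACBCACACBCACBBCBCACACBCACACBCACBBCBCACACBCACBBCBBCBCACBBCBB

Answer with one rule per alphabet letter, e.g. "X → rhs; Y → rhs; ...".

A->B, B->CA, C->CB

  step 0 ⇒ step 1: BBCA ⇒ CA·CA·CB·B
    A ↦ B
    B ↦ CA
    C ↦ CB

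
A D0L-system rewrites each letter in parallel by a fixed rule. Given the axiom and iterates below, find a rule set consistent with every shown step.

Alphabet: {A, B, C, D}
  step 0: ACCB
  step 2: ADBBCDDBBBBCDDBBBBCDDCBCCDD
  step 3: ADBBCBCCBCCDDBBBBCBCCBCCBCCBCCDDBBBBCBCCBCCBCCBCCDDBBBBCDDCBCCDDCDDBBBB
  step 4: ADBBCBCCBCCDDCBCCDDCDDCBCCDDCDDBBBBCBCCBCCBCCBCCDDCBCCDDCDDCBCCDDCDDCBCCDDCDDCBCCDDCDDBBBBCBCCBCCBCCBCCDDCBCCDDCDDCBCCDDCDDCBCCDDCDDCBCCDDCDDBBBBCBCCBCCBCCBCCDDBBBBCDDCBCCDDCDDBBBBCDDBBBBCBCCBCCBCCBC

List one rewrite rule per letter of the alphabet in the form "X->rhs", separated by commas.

A->AD, B->CBC, C->CDD, D->BB

  step 3 ⇒ step 4: ADBBCBCCBCCDDBBBBCBCCBCCBCCBCCDDBBBBCBCCBCCBCCBCCDDBBBBCDDCBCCDDCDDBBBB ⇒ AD·BB·CBC·CBC·CDD·CBC·CDD·CDD·CBC·CDD·CDD·BB·BB·CBC·CBC·CBC·CBC·CDD·CBC·CDD·CDD·CBC·CDD·CDD·CBC·CDD·CDD·CBC·CDD·CDD·BB·BB·CBC·CBC·CBC·CBC·CDD·CBC·CDD·CDD·CBC·CDD·CDD·CBC·CDD·CDD·CBC·CDD·CDD·BB·BB·CBC·CBC·CBC·CBC·CDD·BB·BB·CDD·CBC·CDD·CDD·BB·BB·CDD·BB·BB·CBC·CBC·CBC·CBC
    A ↦ AD
    B ↦ CBC
    C ↦ CDD
    D ↦ BB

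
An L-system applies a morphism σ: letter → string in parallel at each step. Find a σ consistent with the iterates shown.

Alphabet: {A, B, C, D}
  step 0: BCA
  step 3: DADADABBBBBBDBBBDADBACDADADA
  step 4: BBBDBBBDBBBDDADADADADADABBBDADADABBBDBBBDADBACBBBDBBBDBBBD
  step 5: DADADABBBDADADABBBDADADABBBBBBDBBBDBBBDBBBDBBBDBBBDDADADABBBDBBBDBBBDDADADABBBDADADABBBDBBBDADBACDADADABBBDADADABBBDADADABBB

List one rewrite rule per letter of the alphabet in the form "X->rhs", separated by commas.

A->D, B->DA, C->BAC, D->BBB

  step 4 ⇒ step 5: BBBDBBBDBBBDDADADADADADABBBDADADABBBDBBBDADBACBBBDBBBDBBBD ⇒ DA·DA·DA·BBB·DA·DA·DA·BBB·DA·DA·DA·BBB·BBB·D·BBB·D·BBB·D·BBB·D·BBB·D·BBB·D·DA·DA·DA·BBB·D·BBB·D·BBB·D·DA·DA·DA·BBB·DA·DA·DA·BBB·D·BBB·DA·D·BAC·DA·DA·DA·BBB·DA·DA·DA·BBB·DA·DA·DA·BBB
    A ↦ D
    B ↦ DA
    C ↦ BAC
    D ↦ BBB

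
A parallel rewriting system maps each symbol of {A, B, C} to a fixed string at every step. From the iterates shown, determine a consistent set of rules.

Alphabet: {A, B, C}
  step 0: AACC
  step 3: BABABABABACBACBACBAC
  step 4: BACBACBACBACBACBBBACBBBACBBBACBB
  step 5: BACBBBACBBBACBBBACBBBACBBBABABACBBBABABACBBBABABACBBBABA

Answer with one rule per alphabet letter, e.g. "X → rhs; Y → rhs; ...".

  step 4 ⇒ step 5: BACBACBACBACBACBBBACBBBACBBBACBB ⇒ BA·C·BB·BA·C·BB·BA·C·BB·BA·C·BB·BA·C·BB·BA·BA·BA·C·BB·BA·BA·BA·C·BB·BA·BA·BA·C·BB·BA·BA
    A ↦ C
    B ↦ BA
    C ↦ BB

A->C, B->BA, C->BB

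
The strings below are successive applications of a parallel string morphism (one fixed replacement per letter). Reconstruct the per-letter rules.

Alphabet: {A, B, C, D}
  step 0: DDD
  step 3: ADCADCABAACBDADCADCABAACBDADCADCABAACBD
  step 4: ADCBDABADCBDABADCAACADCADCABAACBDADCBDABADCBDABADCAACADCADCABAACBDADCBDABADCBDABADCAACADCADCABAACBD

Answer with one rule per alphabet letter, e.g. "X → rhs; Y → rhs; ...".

A->ADC, B->AAC, C->AB, D->BD

  step 3 ⇒ step 4: ADCADCABAACBDADCADCABAACBDADCADCABAACBD ⇒ ADC·BD·AB·ADC·BD·AB·ADC·AAC·ADC·ADC·AB·AAC·BD·ADC·BD·AB·ADC·BD·AB·ADC·AAC·ADC·ADC·AB·AAC·BD·ADC·BD·AB·ADC·BD·AB·ADC·AAC·ADC·ADC·AB·AAC·BD
    A ↦ ADC
    B ↦ AAC
    C ↦ AB
    D ↦ BD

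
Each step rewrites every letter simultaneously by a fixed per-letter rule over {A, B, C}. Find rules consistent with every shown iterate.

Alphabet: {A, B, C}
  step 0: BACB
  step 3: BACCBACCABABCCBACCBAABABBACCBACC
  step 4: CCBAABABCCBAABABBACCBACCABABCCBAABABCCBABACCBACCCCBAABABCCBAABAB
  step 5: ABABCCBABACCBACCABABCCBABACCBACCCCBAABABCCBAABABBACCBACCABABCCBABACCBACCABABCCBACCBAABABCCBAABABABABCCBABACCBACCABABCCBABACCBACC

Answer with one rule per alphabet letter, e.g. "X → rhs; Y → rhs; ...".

  step 4 ⇒ step 5: CCBAABABCCBAABABBACCBACCABABCCBAABABCCBABACCBACCCCBAABABCCBAABAB ⇒ AB·AB·CC·BA·BA·CC·BA·CC·AB·AB·CC·BA·BA·CC·BA·CC·CC·BA·AB·AB·CC·BA·AB·AB·BA·CC·BA·CC·AB·AB·CC·BA·BA·CC·BA·CC·AB·AB·CC·BA·CC·BA·AB·AB·CC·BA·AB·AB·AB·AB·CC·BA·BA·CC·BA·CC·AB·AB·CC·BA·BA·CC·BA·CC
    A ↦ BA
    B ↦ CC
    C ↦ AB

A->BA, B->CC, C->AB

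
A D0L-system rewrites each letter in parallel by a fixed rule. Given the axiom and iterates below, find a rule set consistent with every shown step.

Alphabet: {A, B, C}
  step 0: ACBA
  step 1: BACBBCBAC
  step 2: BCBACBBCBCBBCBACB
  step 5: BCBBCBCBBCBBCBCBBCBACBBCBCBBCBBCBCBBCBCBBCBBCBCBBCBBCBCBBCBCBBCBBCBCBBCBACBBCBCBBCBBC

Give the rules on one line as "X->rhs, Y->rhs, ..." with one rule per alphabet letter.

A->BAC, B->BC, C->B

  step 1 ⇒ step 2: BACBBCBAC ⇒ BC·BAC·B·BC·BC·B·BC·BAC·B
    A ↦ BAC
    B ↦ BC
    C ↦ B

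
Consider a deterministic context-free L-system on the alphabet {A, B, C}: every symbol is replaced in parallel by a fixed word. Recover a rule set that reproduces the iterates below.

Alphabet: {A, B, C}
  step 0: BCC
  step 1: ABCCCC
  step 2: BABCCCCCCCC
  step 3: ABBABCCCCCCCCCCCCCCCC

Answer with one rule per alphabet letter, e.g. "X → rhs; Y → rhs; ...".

  step 2 ⇒ step 3: BABCCCCCCCC ⇒ AB·B·AB·CC·CC·CC·CC·CC·CC·CC·CC
    A ↦ B
    B ↦ AB
    C ↦ CC

A->B, B->AB, C->CC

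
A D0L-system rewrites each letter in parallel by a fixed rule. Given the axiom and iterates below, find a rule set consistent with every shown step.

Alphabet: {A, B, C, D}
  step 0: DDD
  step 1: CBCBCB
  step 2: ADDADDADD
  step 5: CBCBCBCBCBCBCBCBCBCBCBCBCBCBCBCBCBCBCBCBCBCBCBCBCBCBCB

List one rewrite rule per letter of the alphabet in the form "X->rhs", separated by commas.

A->CB, B->D, C->AD, D->CB

  step 1 ⇒ step 2: CBCBCB ⇒ AD·D·AD·D·AD·D
    B ↦ D
    C ↦ AD
    A ↦ CB  (constrained at step 2)
  step 0 ⇒ step 1: DDD ⇒ CB·CB·CB
    D ↦ CB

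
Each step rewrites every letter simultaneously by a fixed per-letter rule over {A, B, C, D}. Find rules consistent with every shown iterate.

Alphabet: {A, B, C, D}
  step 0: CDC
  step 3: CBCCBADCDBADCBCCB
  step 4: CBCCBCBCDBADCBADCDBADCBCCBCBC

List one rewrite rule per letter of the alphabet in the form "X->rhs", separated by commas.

  step 3 ⇒ step 4: CBCCBADCDBADCBCCB ⇒ CB·C·CB·CB·C·DB·AD·CB·AD·C·DB·AD·CB·C·CB·CB·C
    A ↦ DB
    B ↦ C
    C ↦ CB
    D ↦ AD

A->DB, B->C, C->CB, D->AD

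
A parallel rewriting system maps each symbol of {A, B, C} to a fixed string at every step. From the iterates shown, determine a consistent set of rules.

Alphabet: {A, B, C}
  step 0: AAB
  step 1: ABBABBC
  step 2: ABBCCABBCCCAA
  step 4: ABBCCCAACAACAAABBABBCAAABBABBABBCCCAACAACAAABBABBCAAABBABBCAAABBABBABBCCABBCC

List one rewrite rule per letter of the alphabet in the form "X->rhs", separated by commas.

  step 1 ⇒ step 2: ABBABBC ⇒ ABB·C·C·ABB·C·C·CAA
    A ↦ ABB
    B ↦ C
    C ↦ CAA

A->ABB, B->C, C->CAA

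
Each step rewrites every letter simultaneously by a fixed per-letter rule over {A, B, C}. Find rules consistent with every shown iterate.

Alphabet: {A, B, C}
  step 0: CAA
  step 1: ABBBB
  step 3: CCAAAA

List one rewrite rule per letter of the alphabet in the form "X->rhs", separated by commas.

A->BB, B->C, C->A

  step 0 ⇒ step 1: CAA ⇒ A·BB·BB
    A ↦ BB
    C ↦ A
    B ↦ C  (constrained at step 1)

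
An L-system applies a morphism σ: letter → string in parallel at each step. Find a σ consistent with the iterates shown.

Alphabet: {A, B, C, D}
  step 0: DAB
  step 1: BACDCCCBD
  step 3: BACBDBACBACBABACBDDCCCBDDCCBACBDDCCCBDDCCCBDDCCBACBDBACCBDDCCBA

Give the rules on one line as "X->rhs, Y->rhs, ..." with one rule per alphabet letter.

  step 0 ⇒ step 1: DAB ⇒ BAC·DCC·CBD
    A ↦ DCC
    B ↦ CBD
    D ↦ BAC
    C ↦ BA  (constrained at step 1)

A->DCC, B->CBD, C->BA, D->BAC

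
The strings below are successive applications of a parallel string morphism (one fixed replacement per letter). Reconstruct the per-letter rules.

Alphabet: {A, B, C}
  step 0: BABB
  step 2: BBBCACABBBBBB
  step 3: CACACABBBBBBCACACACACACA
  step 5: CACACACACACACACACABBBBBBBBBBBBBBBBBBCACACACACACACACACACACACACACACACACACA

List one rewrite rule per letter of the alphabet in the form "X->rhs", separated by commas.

A->BB, B->CA, C->B

  step 2 ⇒ step 3: BBBCACABBBBBB ⇒ CA·CA·CA·B·BB·B·BB·CA·CA·CA·CA·CA·CA
    A ↦ BB
    B ↦ CA
    C ↦ B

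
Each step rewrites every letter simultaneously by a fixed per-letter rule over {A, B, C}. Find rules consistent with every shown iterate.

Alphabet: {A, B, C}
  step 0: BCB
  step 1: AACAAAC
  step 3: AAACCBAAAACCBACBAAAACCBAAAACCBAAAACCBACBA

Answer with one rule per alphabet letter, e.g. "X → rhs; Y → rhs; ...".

A->CBA, B->AAC, C->A

  step 0 ⇒ step 1: BCB ⇒ AAC·A·AAC
    B ↦ AAC
    C ↦ A
    A ↦ CBA  (constrained at step 1)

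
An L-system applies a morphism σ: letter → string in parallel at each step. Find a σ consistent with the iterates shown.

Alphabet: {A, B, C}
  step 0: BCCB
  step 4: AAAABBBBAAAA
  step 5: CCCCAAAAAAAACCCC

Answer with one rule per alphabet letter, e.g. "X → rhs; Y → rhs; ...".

A->C, B->AA, C->B

  step 4 ⇒ step 5: AAAABBBBAAAA ⇒ C·C·C·C·AA·AA·AA·AA·C·C·C·C
    A ↦ C
    B ↦ AA
    C ↦ B  (constrained at step 0)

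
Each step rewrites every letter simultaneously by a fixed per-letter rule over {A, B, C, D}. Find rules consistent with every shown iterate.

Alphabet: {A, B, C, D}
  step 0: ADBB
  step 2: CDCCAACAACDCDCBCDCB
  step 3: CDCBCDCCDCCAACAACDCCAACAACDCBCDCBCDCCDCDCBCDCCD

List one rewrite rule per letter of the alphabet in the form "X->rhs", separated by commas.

A->CAA, B->CD, C->CDC, D->B

  step 2 ⇒ step 3: CDCCAACAACDCDCBCDCB ⇒ CDC·B·CDC·CDC·CAA·CAA·CDC·CAA·CAA·CDC·B·CDC·B·CDC·CD·CDC·B·CDC·CD
    A ↦ CAA
    B ↦ CD
    C ↦ CDC
    D ↦ B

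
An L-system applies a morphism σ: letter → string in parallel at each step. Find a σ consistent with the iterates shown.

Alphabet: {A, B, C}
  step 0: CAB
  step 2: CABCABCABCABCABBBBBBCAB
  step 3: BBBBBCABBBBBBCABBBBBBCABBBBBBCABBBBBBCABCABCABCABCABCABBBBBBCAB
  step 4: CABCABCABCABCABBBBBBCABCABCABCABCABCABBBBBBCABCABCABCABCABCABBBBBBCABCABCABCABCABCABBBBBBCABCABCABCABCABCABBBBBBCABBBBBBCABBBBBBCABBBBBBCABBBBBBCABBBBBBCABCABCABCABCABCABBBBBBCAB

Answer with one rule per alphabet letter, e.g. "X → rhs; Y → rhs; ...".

A->BB, B->CAB, C->BBB

  step 3 ⇒ step 4: BBBBBCABBBBBBCABBBBBBCABBBBBBCABBBBBBCABCABCABCABCABCABBBBBBCAB ⇒ CAB·CAB·CAB·CAB·CAB·BBB·BB·CAB·CAB·CAB·CAB·CAB·CAB·BBB·BB·CAB·CAB·CAB·CAB·CAB·CAB·BBB·BB·CAB·CAB·CAB·CAB·CAB·CAB·BBB·BB·CAB·CAB·CAB·CAB·CAB·CAB·BBB·BB·CAB·BBB·BB·CAB·BBB·BB·CAB·BBB·BB·CAB·BBB·BB·CAB·BBB·BB·CAB·CAB·CAB·CAB·CAB·CAB·BBB·BB·CAB
    A ↦ BB
    B ↦ CAB
    C ↦ BBB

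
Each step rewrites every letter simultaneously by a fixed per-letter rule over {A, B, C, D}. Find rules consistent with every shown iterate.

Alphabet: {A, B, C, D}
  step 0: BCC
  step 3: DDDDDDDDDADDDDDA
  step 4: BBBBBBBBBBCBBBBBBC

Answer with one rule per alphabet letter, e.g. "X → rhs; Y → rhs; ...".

A->BC, B->DD, C->DA, D->B

  step 3 ⇒ step 4: DDDDDDDDDADDDDDA ⇒ B·B·B·B·B·B·B·B·B·BC·B·B·B·B·B·BC
    A ↦ BC
    D ↦ B
    B ↦ DD  (constrained at step 0)
    C ↦ DA  (constrained at step 0)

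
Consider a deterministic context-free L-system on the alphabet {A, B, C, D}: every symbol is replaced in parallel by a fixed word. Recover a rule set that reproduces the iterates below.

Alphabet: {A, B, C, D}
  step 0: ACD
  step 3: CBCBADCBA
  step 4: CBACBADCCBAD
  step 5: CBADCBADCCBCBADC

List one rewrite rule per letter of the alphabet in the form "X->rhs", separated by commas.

A->D, B->A, C->CB, D->C

  step 4 ⇒ step 5: CBACBADCCBAD ⇒ CB·A·D·CB·A·D·C·CB·CB·A·D·C
    A ↦ D
    B ↦ A
    C ↦ CB
    D ↦ C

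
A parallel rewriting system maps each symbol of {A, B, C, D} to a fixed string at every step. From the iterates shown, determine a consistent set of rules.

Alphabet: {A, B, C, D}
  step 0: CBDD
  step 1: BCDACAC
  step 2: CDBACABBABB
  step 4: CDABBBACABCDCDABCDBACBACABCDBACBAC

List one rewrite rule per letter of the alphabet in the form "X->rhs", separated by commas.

A->AB, B->CD, C->B, D->AC

  step 1 ⇒ step 2: BCDACAC ⇒ CD·B·AC·AB·B·AB·B
    A ↦ AB
    B ↦ CD
    C ↦ B
    D ↦ AC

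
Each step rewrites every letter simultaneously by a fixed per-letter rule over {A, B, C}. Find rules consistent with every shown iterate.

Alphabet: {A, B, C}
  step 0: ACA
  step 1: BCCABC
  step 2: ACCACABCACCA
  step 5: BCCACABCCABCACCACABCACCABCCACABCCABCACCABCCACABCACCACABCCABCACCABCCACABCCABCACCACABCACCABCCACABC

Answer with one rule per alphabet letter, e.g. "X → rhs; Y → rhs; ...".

A->BC, B->AC, C->CA

  step 1 ⇒ step 2: BCCABC ⇒ AC·CA·CA·BC·AC·CA
    A ↦ BC
    B ↦ AC
    C ↦ CA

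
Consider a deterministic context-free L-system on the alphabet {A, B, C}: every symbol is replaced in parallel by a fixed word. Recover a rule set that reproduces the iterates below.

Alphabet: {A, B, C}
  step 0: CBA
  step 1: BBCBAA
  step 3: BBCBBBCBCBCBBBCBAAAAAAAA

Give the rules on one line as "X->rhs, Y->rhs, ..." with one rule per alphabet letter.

  step 0 ⇒ step 1: CBA ⇒ BB·CB·AA
    A ↦ AA
    B ↦ CB
    C ↦ BB

A->AA, B->CB, C->BB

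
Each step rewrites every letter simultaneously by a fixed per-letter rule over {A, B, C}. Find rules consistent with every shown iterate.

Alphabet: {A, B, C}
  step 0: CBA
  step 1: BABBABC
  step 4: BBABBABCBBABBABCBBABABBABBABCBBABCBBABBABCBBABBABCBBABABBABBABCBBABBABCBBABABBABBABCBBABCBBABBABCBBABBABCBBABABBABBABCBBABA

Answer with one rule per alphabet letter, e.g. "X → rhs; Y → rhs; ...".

A->BC, B->BBA, C->BA

  step 0 ⇒ step 1: CBA ⇒ BA·BBA·BC
    A ↦ BC
    B ↦ BBA
    C ↦ BA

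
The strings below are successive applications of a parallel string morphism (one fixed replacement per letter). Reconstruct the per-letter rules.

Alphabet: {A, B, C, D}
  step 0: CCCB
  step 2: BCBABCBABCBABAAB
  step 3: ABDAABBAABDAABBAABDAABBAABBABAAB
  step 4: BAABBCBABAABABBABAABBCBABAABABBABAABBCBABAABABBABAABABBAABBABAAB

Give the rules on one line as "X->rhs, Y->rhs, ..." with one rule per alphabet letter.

A->BA, B->AB, C->DA, D->BC

  step 3 ⇒ step 4: ABDAABBAABDAABBAABDAABBAABBABAAB ⇒ BA·AB·BC·BA·BA·AB·AB·BA·BA·AB·BC·BA·BA·AB·AB·BA·BA·AB·BC·BA·BA·AB·AB·BA·BA·AB·AB·BA·AB·BA·BA·AB
    A ↦ BA
    B ↦ AB
    D ↦ BC
  step 2 ⇒ step 3: BCBABCBABCBABAAB ⇒ AB·DA·AB·BA·AB·DA·AB·BA·AB·DA·AB·BA·AB·BA·BA·AB
    C ↦ DA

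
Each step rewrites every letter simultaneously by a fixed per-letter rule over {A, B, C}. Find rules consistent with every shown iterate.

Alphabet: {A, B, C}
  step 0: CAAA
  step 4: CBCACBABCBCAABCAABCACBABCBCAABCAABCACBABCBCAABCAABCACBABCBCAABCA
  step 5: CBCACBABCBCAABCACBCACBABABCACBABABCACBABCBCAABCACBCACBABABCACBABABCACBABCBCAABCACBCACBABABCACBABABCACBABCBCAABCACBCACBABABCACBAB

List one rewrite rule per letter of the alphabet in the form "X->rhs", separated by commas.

  step 4 ⇒ step 5: CBCACBABCBCAABCAABCACBABCBCAABCAABCACBABCBCAABCAABCACBABCBCAABCA ⇒ CB·CA·CB·AB·CB·CA·AB·CA·CB·CA·CB·AB·AB·CA·CB·AB·AB·CA·CB·AB·CB·CA·AB·CA·CB·CA·CB·AB·AB·CA·CB·AB·AB·CA·CB·AB·CB·CA·AB·CA·CB·CA·CB·AB·AB·CA·CB·AB·AB·CA·CB·AB·CB·CA·AB·CA·CB·CA·CB·AB·AB·CA·CB·AB
    A ↦ AB
    B ↦ CA
    C ↦ CB

A->AB, B->CA, C->CB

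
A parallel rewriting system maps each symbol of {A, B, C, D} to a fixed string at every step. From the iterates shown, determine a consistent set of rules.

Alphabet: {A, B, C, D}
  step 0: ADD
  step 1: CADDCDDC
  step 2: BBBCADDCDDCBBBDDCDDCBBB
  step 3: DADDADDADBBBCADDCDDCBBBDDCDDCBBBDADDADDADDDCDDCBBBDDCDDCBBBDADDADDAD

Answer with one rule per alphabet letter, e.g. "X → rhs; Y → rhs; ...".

  step 2 ⇒ step 3: BBBCADDCDDCBBBDDCDDCBBB ⇒ DAD·DAD·DAD·BBB·CA·DDC·DDC·BBB·DDC·DDC·BBB·DAD·DAD·DAD·DDC·DDC·BBB·DDC·DDC·BBB·DAD·DAD·DAD
    A ↦ CA
    B ↦ DAD
    C ↦ BBB
    D ↦ DDC

A->CA, B->DAD, C->BBB, D->DDC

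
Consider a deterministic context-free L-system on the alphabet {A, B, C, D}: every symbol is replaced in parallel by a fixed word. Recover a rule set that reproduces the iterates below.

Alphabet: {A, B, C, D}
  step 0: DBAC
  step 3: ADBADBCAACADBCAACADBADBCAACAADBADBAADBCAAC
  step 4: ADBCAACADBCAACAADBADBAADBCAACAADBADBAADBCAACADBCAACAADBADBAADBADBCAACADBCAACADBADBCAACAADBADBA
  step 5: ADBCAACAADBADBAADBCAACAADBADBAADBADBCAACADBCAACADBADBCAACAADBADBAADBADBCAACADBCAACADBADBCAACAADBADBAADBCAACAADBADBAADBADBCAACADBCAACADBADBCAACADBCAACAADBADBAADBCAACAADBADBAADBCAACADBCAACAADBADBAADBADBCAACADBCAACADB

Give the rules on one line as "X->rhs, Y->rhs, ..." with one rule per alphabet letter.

  step 4 ⇒ step 5: ADBCAACADBCAACAADBADBAADBCAACAADBADBAADBCAACADBCAACAADBADBAADBADBCAACADBCAACADBADBCAACAADBADBA ⇒ ADB·CA·AC·A·ADB·ADB·A·ADB·CA·AC·A·ADB·ADB·A·ADB·ADB·CA·AC·ADB·CA·AC·ADB·ADB·CA·AC·A·ADB·ADB·A·ADB·ADB·CA·AC·ADB·CA·AC·ADB·ADB·CA·AC·A·ADB·ADB·A·ADB·CA·AC·A·ADB·ADB·A·ADB·ADB·CA·AC·ADB·CA·AC·ADB·ADB·CA·AC·ADB·CA·AC·A·ADB·ADB·A·ADB·CA·AC·A·ADB·ADB·A·ADB·CA·AC·ADB·CA·AC·A·ADB·ADB·A·ADB·ADB·CA·AC·ADB·CA·AC·ADB
    A ↦ ADB
    B ↦ AC
    C ↦ A
    D ↦ CA

A->ADB, B->AC, C->A, D->CA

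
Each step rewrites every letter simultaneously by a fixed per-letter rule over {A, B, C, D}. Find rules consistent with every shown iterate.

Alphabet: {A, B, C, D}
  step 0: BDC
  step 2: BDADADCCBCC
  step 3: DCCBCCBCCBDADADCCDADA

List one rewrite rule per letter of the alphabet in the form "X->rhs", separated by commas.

  step 2 ⇒ step 3: BDADADCCBCC ⇒ DCC·B·CC·B·CC·B·DA·DA·DCC·DA·DA
    A ↦ CC
    B ↦ DCC
    C ↦ DA
    D ↦ B

A->CC, B->DCC, C->DA, D->B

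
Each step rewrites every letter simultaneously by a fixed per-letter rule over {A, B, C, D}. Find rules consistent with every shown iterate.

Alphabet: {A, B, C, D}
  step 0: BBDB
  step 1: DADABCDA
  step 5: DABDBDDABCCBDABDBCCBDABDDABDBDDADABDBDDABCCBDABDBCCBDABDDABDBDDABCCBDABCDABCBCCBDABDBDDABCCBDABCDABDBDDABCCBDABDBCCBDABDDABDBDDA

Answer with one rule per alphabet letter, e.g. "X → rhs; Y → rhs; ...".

A->CB, B->DA, C->BD, D->BC

  step 0 ⇒ step 1: BBDB ⇒ DA·DA·BC·DA
    B ↦ DA
    D ↦ BC
    A ↦ CB  (constrained at step 1)
    C ↦ BD  (constrained at step 1)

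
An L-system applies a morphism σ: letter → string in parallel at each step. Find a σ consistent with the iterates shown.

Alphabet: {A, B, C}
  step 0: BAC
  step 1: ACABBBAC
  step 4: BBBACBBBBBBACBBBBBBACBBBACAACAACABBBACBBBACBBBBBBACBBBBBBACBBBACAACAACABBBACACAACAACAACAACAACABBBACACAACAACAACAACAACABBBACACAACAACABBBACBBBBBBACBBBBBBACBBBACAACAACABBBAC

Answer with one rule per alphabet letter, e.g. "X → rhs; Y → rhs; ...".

  step 0 ⇒ step 1: BAC ⇒ ACA·BBB·AC
    A ↦ BBB
    B ↦ ACA
    C ↦ AC

A->BBB, B->ACA, C->AC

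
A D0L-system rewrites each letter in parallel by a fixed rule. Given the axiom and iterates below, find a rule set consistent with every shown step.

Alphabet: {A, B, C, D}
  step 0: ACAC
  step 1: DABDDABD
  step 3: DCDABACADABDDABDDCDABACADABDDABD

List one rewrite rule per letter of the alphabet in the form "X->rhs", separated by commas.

  step 0 ⇒ step 1: ACAC ⇒ DAB·D·DAB·D
    A ↦ DAB
    C ↦ D
    B ↦ ACA  (constrained at step 1)
    D ↦ C  (constrained at step 1)

A->DAB, B->ACA, C->D, D->C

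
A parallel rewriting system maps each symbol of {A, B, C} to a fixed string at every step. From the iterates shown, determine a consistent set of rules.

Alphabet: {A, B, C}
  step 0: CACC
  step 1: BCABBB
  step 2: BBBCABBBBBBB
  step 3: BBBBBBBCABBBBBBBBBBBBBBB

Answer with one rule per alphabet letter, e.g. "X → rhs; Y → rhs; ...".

  step 2 ⇒ step 3: BBBCABBBBBBB ⇒ BB·BB·BB·B·CAB·BB·BB·BB·BB·BB·BB·BB
    A ↦ CAB
    B ↦ BB
    C ↦ B

A->CAB, B->BB, C->B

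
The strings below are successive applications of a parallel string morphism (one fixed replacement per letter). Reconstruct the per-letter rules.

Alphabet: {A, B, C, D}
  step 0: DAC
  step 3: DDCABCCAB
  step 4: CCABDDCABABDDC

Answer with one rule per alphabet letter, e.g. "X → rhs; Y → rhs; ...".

A->D, B->DC, C->AB, D->C

  step 3 ⇒ step 4: DDCABCCAB ⇒ C·C·AB·D·DC·AB·AB·D·DC
    A ↦ D
    B ↦ DC
    C ↦ AB
    D ↦ C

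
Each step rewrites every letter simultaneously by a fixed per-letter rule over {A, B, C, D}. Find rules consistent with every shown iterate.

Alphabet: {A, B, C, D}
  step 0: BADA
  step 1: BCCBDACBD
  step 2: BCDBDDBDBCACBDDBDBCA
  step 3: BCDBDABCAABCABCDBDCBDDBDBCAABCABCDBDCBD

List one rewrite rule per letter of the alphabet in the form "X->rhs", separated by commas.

  step 2 ⇒ step 3: BCDBDDBDBCACBDDBDBCA ⇒ BC·DBD·A·BC·A·A·BC·A·BC·DBD·CBD·DBD·BC·A·A·BC·A·BC·DBD·CBD
    A ↦ CBD
    B ↦ BC
    C ↦ DBD
    D ↦ A

A->CBD, B->BC, C->DBD, D->A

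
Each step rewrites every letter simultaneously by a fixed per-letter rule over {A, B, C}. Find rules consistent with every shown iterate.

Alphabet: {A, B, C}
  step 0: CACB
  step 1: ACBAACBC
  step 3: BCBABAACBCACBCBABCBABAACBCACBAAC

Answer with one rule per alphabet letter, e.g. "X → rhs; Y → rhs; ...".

A->BA, B->BC, C->AC

  step 0 ⇒ step 1: CACB ⇒ AC·BA·AC·BC
    A ↦ BA
    B ↦ BC
    C ↦ AC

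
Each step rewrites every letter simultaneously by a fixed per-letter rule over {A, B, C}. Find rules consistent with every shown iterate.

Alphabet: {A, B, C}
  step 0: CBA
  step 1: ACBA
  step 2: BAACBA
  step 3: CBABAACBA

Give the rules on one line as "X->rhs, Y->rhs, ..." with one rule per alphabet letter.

  step 2 ⇒ step 3: BAACBA ⇒ C·BA·BA·A·C·BA
    A ↦ BA
    B ↦ C
    C ↦ A

A->BA, B->C, C->A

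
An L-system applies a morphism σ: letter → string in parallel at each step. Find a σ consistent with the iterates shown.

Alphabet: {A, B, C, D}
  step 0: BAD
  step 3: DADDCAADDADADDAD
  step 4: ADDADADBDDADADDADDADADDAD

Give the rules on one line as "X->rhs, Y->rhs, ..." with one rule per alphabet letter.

  step 3 ⇒ step 4: DADDCAADDADADDAD ⇒ AD·D·AD·AD·B·D·D·AD·AD·D·AD·D·AD·AD·D·AD
    A ↦ D
    C ↦ B
    D ↦ AD
    B ↦ DCA  (constrained at step 0)

A->D, B->DCA, C->B, D->AD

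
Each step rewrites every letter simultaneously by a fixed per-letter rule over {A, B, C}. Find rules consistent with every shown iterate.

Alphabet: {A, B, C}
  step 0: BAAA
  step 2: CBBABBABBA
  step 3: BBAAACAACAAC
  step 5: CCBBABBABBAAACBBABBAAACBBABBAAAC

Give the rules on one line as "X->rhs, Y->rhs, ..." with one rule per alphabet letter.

A->C, B->A, C->BBA

  step 2 ⇒ step 3: CBBABBABBA ⇒ BBA·A·A·C·A·A·C·A·A·C
    A ↦ C
    B ↦ A
    C ↦ BBA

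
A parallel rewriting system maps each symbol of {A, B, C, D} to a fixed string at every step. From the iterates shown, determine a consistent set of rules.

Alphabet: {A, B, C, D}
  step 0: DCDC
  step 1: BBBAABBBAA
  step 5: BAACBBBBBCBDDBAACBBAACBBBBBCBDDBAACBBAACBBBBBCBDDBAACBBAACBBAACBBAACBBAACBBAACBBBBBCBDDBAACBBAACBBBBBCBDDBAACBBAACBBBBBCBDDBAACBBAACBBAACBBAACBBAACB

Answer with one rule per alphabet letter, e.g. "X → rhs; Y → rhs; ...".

A->D, B->CB, C->BAA, D->BB

  step 0 ⇒ step 1: DCDC ⇒ BB·BAA·BB·BAA
    C ↦ BAA
    D ↦ BB
    A ↦ D  (constrained at step 1)
    B ↦ CB  (constrained at step 1)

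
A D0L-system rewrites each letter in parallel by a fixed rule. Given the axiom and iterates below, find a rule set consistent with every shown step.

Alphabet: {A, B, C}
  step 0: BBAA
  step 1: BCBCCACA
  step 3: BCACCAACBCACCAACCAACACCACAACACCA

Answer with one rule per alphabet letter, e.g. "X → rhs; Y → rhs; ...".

  step 0 ⇒ step 1: BBAA ⇒ BC·BC·CA·CA
    A ↦ CA
    B ↦ BC
    C ↦ AC  (constrained at step 1)

A->CA, B->BC, C->AC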